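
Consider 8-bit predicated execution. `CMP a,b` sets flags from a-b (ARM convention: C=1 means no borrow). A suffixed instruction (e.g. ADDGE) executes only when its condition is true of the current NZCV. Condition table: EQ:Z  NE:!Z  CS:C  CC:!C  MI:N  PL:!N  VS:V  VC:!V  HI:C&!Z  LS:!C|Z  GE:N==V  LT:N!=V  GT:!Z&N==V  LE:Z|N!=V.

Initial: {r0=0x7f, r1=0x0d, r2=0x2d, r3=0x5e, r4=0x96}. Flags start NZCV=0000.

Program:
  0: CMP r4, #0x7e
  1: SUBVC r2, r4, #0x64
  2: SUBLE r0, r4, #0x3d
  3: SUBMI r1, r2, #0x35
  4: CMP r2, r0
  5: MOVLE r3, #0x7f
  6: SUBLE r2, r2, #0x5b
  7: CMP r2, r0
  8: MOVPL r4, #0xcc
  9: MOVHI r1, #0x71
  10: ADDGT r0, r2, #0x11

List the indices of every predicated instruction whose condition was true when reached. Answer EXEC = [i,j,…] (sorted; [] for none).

EXEC = [2,5,6,8,9]

[0] flags=0011 → (cmp)
[1] flags=0011 VC?F → skip
[2] flags=0011 LE?T → r0=0x59
[3] flags=0011 MI?F → skip
[4] flags=1000 → (cmp)
[5] flags=1000 LE?T → r3=0x7f
[6] flags=1000 LE?T → r2=0xd2
[7] flags=0011 → (cmp)
[8] flags=0011 PL?T → r4=0xcc
[9] flags=0011 HI?T → r1=0x71
[10] flags=0011 GT?F → skip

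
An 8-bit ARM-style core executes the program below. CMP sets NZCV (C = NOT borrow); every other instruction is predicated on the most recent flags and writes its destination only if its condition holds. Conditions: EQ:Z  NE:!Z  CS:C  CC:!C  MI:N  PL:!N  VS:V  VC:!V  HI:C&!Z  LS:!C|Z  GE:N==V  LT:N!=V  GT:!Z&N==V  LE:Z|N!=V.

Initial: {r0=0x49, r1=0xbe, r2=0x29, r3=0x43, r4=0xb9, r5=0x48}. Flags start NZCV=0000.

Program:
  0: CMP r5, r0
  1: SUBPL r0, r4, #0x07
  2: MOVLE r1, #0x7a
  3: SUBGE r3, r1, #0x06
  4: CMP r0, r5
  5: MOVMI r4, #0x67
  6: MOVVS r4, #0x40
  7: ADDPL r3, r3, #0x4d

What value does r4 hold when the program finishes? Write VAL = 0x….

VAL = 0xb9

0: ✓ CMP  NZCV=1000
1: · SUBPL
2: ✓ MOVLE  r1←0x7a
3: · SUBGE
4: ✓ CMP  NZCV=0010
5: · MOVMI
6: · MOVVS
7: ✓ ADDPL  r3←0x90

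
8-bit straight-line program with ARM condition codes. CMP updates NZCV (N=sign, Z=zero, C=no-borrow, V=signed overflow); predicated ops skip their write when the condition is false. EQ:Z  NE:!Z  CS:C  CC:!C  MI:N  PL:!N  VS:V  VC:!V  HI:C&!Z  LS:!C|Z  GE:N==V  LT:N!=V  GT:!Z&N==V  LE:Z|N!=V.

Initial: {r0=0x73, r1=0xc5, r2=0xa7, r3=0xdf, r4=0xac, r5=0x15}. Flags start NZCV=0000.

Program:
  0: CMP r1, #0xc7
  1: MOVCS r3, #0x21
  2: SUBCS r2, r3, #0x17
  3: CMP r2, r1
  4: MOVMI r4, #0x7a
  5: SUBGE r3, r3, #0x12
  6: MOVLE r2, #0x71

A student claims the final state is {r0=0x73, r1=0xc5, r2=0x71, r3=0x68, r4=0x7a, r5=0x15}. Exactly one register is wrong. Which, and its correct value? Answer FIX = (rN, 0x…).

[0] flags=1000 → (cmp)
[1] flags=1000 CS?F → skip
[2] flags=1000 CS?F → skip
[3] flags=1000 → (cmp)
[4] flags=1000 MI?T → r4=0x7a
[5] flags=1000 GE?F → skip
[6] flags=1000 LE?T → r2=0x71

FIX = (r3, 0xdf)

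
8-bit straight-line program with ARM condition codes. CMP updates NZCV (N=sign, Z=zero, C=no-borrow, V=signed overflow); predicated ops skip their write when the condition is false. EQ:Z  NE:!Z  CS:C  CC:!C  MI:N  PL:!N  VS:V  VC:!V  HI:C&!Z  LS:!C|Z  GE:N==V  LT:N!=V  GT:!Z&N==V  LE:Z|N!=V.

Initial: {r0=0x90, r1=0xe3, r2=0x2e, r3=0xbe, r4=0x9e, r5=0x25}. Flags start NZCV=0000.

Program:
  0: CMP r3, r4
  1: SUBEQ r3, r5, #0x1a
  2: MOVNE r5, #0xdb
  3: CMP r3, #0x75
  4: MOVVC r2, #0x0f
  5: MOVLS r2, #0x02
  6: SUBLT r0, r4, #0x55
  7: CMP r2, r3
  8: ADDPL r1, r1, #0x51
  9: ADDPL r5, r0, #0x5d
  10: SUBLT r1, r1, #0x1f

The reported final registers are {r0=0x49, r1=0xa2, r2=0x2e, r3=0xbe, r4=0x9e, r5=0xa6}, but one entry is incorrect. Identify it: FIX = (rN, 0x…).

0: ✓ CMP  NZCV=0010
1: · SUBEQ
2: ✓ MOVNE  r5←0xdb
3: ✓ CMP  NZCV=0011
4: · MOVVC
5: · MOVLS
6: ✓ SUBLT  r0←0x49
7: ✓ CMP  NZCV=0000
8: ✓ ADDPL  r1←0x34
9: ✓ ADDPL  r5←0xa6
10: · SUBLT

FIX = (r1, 0x34)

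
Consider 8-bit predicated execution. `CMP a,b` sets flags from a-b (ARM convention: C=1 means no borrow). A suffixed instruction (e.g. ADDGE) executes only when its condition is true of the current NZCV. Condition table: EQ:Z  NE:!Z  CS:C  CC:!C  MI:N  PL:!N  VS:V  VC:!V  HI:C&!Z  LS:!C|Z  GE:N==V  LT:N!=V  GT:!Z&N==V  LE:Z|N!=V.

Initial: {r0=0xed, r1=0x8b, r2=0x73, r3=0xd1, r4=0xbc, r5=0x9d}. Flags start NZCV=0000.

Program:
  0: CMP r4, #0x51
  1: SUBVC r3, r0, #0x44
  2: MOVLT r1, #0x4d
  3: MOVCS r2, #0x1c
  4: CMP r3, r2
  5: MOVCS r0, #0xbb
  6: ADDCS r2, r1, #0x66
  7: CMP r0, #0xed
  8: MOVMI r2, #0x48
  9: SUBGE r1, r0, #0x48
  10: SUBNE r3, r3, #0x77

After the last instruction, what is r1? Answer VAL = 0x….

VAL = 0x4d

[0] flags=0011 → (cmp)
[1] flags=0011 VC?F → skip
[2] flags=0011 LT?T → r1=0x4d
[3] flags=0011 CS?T → r2=0x1c
[4] flags=1010 → (cmp)
[5] flags=1010 CS?T → r0=0xbb
[6] flags=1010 CS?T → r2=0xb3
[7] flags=1000 → (cmp)
[8] flags=1000 MI?T → r2=0x48
[9] flags=1000 GE?F → skip
[10] flags=1000 NE?T → r3=0x5a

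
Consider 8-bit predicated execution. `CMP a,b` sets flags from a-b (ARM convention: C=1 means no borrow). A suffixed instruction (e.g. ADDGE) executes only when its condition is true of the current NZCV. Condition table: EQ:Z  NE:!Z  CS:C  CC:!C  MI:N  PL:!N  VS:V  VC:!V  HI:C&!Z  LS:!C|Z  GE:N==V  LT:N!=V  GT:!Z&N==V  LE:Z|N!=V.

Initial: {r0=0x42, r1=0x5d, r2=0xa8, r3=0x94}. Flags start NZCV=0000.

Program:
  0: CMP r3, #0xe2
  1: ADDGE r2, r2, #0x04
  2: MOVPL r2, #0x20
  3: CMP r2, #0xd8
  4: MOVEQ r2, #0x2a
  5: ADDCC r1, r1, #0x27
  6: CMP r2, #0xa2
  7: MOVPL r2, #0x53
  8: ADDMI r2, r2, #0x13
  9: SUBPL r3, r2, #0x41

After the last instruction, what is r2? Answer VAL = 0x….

VAL = 0x53

[0] flags=1000 → (cmp)
[1] flags=1000 GE?F → skip
[2] flags=1000 PL?F → skip
[3] flags=1000 → (cmp)
[4] flags=1000 EQ?F → skip
[5] flags=1000 CC?T → r1=0x84
[6] flags=0010 → (cmp)
[7] flags=0010 PL?T → r2=0x53
[8] flags=0010 MI?F → skip
[9] flags=0010 PL?T → r3=0x12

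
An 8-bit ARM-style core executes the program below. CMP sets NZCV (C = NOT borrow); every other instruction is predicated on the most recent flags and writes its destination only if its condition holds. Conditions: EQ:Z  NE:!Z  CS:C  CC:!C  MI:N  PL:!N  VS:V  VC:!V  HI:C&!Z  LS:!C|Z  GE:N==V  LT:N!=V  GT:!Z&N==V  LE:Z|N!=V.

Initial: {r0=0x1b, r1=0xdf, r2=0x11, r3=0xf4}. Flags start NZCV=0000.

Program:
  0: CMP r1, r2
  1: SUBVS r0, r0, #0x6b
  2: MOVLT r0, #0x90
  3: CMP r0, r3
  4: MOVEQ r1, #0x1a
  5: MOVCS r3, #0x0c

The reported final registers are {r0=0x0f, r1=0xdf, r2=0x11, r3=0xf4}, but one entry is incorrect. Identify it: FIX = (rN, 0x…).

FIX = (r0, 0x90)

[0] flags=1010 → (cmp)
[1] flags=1010 VS?F → skip
[2] flags=1010 LT?T → r0=0x90
[3] flags=1000 → (cmp)
[4] flags=1000 EQ?F → skip
[5] flags=1000 CS?F → skip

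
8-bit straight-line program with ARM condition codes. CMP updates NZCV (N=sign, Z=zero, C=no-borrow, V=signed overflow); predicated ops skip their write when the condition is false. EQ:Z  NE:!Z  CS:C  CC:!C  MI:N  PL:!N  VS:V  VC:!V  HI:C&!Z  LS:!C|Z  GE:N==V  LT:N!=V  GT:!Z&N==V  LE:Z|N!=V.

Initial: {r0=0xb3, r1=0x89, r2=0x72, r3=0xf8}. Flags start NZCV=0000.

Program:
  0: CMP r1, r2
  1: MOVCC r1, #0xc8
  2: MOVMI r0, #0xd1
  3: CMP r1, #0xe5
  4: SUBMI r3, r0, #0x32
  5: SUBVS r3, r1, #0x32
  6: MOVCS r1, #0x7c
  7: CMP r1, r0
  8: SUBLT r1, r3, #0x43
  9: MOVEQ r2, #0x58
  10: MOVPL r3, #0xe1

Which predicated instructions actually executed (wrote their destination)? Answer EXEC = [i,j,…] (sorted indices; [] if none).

EXEC = [4,8]

[0] flags=0011 → (cmp)
[1] flags=0011 CC?F → skip
[2] flags=0011 MI?F → skip
[3] flags=1000 → (cmp)
[4] flags=1000 MI?T → r3=0x81
[5] flags=1000 VS?F → skip
[6] flags=1000 CS?F → skip
[7] flags=1000 → (cmp)
[8] flags=1000 LT?T → r1=0x3e
[9] flags=1000 EQ?F → skip
[10] flags=1000 PL?F → skip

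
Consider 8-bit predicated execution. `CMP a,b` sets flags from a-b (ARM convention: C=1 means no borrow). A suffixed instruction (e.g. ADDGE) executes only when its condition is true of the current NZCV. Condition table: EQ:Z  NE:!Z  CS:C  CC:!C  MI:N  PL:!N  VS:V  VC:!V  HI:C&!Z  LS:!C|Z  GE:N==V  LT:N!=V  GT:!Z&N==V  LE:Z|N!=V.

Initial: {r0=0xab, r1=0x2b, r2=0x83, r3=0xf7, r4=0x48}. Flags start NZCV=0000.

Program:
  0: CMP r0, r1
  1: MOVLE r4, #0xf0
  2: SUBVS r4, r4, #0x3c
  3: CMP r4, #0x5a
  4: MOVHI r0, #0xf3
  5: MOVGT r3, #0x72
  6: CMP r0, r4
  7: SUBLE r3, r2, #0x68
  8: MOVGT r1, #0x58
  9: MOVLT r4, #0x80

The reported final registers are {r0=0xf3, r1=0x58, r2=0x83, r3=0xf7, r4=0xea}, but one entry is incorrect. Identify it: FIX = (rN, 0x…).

FIX = (r4, 0xf0)

[0] flags=1010 → (cmp)
[1] flags=1010 LE?T → r4=0xf0
[2] flags=1010 VS?F → skip
[3] flags=1010 → (cmp)
[4] flags=1010 HI?T → r0=0xf3
[5] flags=1010 GT?F → skip
[6] flags=0010 → (cmp)
[7] flags=0010 LE?F → skip
[8] flags=0010 GT?T → r1=0x58
[9] flags=0010 LT?F → skip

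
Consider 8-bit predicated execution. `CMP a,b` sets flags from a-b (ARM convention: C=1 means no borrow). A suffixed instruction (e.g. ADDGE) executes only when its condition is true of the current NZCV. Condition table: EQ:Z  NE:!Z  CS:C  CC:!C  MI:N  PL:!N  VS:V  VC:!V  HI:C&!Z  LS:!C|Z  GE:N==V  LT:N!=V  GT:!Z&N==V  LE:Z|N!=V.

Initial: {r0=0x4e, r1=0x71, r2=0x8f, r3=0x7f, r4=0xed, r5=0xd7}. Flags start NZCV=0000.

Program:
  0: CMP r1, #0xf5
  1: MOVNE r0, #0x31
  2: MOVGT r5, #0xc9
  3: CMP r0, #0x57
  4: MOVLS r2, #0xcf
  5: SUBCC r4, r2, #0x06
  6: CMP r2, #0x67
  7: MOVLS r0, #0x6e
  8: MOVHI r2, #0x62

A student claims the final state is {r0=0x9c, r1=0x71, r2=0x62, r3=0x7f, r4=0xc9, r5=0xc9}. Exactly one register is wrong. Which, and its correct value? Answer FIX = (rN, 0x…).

0: ✓ CMP  NZCV=0000
1: ✓ MOVNE  r0←0x31
2: ✓ MOVGT  r5←0xc9
3: ✓ CMP  NZCV=1000
4: ✓ MOVLS  r2←0xcf
5: ✓ SUBCC  r4←0xc9
6: ✓ CMP  NZCV=0011
7: · MOVLS
8: ✓ MOVHI  r2←0x62

FIX = (r0, 0x31)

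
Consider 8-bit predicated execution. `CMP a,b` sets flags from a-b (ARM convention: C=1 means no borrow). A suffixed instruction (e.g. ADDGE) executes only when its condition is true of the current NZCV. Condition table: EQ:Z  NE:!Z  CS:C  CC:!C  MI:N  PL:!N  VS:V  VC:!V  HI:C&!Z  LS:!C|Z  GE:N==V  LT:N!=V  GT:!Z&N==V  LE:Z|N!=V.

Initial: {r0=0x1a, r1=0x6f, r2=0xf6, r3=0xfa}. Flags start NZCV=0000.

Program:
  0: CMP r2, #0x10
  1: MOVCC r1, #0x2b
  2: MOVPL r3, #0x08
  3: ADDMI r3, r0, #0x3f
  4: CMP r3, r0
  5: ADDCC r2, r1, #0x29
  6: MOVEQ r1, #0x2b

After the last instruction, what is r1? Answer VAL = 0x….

0: ✓ CMP  NZCV=1010
1: · MOVCC
2: · MOVPL
3: ✓ ADDMI  r3←0x59
4: ✓ CMP  NZCV=0010
5: · ADDCC
6: · MOVEQ

VAL = 0x6f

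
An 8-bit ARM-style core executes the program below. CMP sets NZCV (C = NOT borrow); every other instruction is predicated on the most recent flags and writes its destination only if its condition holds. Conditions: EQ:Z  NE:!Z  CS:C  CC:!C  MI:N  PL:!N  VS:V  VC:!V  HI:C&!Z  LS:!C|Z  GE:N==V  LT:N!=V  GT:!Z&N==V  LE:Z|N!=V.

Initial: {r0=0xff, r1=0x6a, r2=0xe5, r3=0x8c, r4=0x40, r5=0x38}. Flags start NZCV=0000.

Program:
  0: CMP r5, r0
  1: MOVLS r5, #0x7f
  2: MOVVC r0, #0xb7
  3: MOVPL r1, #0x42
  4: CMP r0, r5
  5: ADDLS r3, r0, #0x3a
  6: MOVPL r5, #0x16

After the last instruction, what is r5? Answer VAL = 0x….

VAL = 0x16

[0] flags=0000 → (cmp)
[1] flags=0000 LS?T → r5=0x7f
[2] flags=0000 VC?T → r0=0xb7
[3] flags=0000 PL?T → r1=0x42
[4] flags=0011 → (cmp)
[5] flags=0011 LS?F → skip
[6] flags=0011 PL?T → r5=0x16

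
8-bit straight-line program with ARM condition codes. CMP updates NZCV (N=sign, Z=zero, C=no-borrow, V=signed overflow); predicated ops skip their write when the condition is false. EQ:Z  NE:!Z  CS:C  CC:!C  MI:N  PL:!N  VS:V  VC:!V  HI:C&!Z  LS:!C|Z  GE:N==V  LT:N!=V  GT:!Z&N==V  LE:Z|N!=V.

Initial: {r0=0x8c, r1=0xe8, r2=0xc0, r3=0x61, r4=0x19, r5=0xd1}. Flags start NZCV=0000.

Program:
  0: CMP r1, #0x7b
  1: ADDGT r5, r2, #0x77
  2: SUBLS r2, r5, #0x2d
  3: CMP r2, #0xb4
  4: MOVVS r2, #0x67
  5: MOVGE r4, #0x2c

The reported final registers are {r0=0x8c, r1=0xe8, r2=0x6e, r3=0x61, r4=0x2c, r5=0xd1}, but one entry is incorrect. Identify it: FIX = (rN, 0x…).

0: ✓ CMP  NZCV=0011
1: · ADDGT
2: · SUBLS
3: ✓ CMP  NZCV=0010
4: · MOVVS
5: ✓ MOVGE  r4←0x2c

FIX = (r2, 0xc0)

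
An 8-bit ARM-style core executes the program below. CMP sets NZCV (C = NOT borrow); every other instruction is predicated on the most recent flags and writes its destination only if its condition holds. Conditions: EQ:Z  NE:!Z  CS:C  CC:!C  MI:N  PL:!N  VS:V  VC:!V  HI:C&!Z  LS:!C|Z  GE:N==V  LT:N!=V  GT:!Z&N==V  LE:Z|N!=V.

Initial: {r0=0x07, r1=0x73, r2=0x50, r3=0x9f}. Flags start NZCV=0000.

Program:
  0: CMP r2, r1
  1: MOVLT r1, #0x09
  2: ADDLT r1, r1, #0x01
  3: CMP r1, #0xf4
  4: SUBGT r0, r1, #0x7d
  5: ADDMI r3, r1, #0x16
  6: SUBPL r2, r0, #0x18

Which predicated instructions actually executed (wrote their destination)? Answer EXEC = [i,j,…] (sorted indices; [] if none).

[0] flags=1000 → (cmp)
[1] flags=1000 LT?T → r1=0x09
[2] flags=1000 LT?T → r1=0x0a
[3] flags=0000 → (cmp)
[4] flags=0000 GT?T → r0=0x8d
[5] flags=0000 MI?F → skip
[6] flags=0000 PL?T → r2=0x75

EXEC = [1,2,4,6]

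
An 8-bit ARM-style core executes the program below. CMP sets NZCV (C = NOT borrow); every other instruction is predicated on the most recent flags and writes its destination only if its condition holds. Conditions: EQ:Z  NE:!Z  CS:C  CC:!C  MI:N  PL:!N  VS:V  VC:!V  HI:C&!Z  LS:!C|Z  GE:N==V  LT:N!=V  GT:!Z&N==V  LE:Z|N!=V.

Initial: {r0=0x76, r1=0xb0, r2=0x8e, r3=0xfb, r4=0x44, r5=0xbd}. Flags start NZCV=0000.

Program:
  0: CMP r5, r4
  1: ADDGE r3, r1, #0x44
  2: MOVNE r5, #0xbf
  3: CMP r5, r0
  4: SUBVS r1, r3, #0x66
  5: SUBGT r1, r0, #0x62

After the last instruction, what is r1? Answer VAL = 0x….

VAL = 0x95

0: ✓ CMP  NZCV=0011
1: · ADDGE
2: ✓ MOVNE  r5←0xbf
3: ✓ CMP  NZCV=0011
4: ✓ SUBVS  r1←0x95
5: · SUBGT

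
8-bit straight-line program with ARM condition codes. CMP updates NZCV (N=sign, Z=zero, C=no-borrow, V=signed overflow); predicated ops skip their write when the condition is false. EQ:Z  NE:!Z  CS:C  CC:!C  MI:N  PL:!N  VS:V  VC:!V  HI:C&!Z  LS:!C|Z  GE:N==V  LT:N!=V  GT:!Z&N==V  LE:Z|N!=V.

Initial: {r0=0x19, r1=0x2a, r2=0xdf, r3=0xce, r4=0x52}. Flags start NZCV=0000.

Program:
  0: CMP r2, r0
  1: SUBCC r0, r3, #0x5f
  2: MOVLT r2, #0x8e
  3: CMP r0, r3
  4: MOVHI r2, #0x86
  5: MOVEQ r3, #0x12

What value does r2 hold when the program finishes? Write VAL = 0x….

0: ✓ CMP  NZCV=1010
1: · SUBCC
2: ✓ MOVLT  r2←0x8e
3: ✓ CMP  NZCV=0000
4: · MOVHI
5: · MOVEQ

VAL = 0x8e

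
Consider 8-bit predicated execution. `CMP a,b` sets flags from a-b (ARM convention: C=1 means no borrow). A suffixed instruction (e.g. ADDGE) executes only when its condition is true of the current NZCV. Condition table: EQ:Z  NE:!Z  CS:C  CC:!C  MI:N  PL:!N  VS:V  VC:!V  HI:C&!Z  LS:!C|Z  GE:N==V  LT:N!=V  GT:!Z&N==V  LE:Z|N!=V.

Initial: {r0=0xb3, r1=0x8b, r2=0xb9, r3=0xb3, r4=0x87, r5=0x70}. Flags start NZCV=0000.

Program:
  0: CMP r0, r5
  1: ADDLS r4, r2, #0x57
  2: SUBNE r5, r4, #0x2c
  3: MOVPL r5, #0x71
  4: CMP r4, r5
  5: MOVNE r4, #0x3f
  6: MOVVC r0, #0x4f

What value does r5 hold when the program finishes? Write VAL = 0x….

[0] flags=0011 → (cmp)
[1] flags=0011 LS?F → skip
[2] flags=0011 NE?T → r5=0x5b
[3] flags=0011 PL?T → r5=0x71
[4] flags=0011 → (cmp)
[5] flags=0011 NE?T → r4=0x3f
[6] flags=0011 VC?F → skip

VAL = 0x71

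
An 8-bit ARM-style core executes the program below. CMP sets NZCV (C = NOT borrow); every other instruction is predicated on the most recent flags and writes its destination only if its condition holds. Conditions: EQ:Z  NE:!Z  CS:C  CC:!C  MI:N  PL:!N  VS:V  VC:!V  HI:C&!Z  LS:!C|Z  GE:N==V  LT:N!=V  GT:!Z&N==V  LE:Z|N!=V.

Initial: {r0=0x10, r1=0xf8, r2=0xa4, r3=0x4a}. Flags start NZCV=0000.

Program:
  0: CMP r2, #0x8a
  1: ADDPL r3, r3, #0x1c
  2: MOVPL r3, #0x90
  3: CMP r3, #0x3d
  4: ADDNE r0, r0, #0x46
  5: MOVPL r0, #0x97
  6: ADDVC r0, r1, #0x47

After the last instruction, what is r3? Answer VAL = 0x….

VAL = 0x90

[0] flags=0010 → (cmp)
[1] flags=0010 PL?T → r3=0x66
[2] flags=0010 PL?T → r3=0x90
[3] flags=0011 → (cmp)
[4] flags=0011 NE?T → r0=0x56
[5] flags=0011 PL?T → r0=0x97
[6] flags=0011 VC?F → skip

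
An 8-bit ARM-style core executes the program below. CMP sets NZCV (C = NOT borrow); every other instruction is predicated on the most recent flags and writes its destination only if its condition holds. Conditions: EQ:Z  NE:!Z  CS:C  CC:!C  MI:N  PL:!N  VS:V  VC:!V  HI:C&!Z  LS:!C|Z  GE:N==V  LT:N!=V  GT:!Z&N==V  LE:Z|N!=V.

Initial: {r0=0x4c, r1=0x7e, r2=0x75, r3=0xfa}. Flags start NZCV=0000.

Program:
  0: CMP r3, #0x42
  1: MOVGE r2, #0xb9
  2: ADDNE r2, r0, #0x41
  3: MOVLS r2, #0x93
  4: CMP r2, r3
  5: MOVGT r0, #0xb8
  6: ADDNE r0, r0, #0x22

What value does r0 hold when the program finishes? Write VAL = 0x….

[0] flags=1010 → (cmp)
[1] flags=1010 GE?F → skip
[2] flags=1010 NE?T → r2=0x8d
[3] flags=1010 LS?F → skip
[4] flags=1000 → (cmp)
[5] flags=1000 GT?F → skip
[6] flags=1000 NE?T → r0=0x6e

VAL = 0x6e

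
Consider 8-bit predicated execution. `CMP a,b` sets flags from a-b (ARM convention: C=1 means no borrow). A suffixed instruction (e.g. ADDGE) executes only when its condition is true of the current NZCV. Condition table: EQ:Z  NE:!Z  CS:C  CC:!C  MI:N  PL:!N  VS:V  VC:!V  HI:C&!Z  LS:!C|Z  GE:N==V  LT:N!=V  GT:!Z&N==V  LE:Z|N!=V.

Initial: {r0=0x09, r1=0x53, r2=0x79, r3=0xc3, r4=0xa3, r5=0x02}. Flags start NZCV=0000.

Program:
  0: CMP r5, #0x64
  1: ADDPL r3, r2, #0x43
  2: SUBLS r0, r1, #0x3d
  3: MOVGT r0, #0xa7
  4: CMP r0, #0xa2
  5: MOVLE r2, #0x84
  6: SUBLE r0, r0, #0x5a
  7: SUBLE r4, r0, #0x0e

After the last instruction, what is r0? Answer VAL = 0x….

[0] flags=1000 → (cmp)
[1] flags=1000 PL?F → skip
[2] flags=1000 LS?T → r0=0x16
[3] flags=1000 GT?F → skip
[4] flags=0000 → (cmp)
[5] flags=0000 LE?F → skip
[6] flags=0000 LE?F → skip
[7] flags=0000 LE?F → skip

VAL = 0x16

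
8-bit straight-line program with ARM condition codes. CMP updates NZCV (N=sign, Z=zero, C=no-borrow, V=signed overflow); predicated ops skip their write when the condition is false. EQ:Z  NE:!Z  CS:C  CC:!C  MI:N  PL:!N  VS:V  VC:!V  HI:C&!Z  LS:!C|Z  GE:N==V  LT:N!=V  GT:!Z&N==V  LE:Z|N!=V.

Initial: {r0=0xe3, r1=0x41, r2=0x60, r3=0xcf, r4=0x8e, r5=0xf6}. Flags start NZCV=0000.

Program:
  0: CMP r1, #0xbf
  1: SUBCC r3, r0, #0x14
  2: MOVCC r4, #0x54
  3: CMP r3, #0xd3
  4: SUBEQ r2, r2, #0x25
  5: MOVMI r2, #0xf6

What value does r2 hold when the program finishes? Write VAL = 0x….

VAL = 0xf6

0: ✓ CMP  NZCV=1001
1: ✓ SUBCC  r3←0xcf
2: ✓ MOVCC  r4←0x54
3: ✓ CMP  NZCV=1000
4: · SUBEQ
5: ✓ MOVMI  r2←0xf6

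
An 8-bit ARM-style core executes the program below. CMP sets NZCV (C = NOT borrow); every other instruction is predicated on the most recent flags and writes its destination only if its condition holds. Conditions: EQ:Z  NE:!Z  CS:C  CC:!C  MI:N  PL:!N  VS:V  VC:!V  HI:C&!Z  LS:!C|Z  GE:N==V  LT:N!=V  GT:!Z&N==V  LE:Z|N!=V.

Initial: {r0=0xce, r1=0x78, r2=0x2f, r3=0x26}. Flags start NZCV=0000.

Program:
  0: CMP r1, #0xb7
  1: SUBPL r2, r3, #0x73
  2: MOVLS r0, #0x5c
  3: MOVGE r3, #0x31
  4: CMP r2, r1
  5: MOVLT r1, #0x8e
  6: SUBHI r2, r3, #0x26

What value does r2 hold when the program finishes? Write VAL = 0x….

[0] flags=1001 → (cmp)
[1] flags=1001 PL?F → skip
[2] flags=1001 LS?T → r0=0x5c
[3] flags=1001 GE?T → r3=0x31
[4] flags=1000 → (cmp)
[5] flags=1000 LT?T → r1=0x8e
[6] flags=1000 HI?F → skip

VAL = 0x2f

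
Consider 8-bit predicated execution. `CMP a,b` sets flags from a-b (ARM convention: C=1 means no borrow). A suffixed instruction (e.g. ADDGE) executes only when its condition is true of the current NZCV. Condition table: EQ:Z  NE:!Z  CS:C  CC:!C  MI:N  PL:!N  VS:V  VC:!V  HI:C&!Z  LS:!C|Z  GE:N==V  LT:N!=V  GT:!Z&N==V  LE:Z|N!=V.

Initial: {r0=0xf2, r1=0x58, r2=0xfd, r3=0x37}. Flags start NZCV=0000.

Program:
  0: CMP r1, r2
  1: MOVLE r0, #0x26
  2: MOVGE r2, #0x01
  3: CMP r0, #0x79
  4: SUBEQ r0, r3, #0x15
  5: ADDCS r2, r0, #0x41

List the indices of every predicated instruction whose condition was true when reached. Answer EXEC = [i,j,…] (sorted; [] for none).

0: ✓ CMP  NZCV=0000
1: · MOVLE
2: ✓ MOVGE  r2←0x01
3: ✓ CMP  NZCV=0011
4: · SUBEQ
5: ✓ ADDCS  r2←0x33

EXEC = [2,5]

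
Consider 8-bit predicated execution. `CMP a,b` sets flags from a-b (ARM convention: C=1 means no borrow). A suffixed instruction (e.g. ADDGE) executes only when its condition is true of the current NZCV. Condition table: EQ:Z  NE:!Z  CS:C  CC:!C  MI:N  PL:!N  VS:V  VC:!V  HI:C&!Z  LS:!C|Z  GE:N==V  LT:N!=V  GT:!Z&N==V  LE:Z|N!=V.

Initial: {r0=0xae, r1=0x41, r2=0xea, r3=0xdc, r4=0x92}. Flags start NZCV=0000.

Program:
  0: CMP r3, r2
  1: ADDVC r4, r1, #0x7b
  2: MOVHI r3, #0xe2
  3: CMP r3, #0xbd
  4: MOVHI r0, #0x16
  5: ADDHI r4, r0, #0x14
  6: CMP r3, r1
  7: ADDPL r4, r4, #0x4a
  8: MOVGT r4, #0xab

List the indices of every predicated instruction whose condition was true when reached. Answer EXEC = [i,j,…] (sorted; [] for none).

EXEC = [1,4,5]

[0] flags=1000 → (cmp)
[1] flags=1000 VC?T → r4=0xbc
[2] flags=1000 HI?F → skip
[3] flags=0010 → (cmp)
[4] flags=0010 HI?T → r0=0x16
[5] flags=0010 HI?T → r4=0x2a
[6] flags=1010 → (cmp)
[7] flags=1010 PL?F → skip
[8] flags=1010 GT?F → skip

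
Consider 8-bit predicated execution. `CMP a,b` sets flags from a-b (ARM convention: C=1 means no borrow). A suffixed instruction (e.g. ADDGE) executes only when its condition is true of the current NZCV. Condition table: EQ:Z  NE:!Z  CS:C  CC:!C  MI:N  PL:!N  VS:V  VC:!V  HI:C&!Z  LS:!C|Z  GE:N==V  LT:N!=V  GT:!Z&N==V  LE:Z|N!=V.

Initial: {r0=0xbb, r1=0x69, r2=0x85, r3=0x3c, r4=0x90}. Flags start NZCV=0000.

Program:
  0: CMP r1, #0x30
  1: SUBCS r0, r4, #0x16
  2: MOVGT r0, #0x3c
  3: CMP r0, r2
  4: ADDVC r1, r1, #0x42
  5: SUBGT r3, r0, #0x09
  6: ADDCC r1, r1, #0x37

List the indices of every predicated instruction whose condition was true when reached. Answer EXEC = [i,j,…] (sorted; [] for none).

0: ✓ CMP  NZCV=0010
1: ✓ SUBCS  r0←0x7a
2: ✓ MOVGT  r0←0x3c
3: ✓ CMP  NZCV=1001
4: · ADDVC
5: ✓ SUBGT  r3←0x33
6: ✓ ADDCC  r1←0xa0

EXEC = [1,2,5,6]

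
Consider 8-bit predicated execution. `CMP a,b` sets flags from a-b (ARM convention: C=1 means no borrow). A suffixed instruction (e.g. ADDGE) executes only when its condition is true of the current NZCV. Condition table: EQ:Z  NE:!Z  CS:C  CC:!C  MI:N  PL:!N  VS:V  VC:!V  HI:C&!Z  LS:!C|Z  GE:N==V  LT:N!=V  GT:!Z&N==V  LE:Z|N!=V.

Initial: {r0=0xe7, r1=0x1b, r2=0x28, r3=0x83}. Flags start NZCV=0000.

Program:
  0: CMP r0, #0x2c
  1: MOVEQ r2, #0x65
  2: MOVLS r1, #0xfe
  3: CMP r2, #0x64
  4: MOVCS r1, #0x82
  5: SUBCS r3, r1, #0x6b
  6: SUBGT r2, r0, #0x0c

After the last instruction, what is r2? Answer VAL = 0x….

[0] flags=1010 → (cmp)
[1] flags=1010 EQ?F → skip
[2] flags=1010 LS?F → skip
[3] flags=1000 → (cmp)
[4] flags=1000 CS?F → skip
[5] flags=1000 CS?F → skip
[6] flags=1000 GT?F → skip

VAL = 0x28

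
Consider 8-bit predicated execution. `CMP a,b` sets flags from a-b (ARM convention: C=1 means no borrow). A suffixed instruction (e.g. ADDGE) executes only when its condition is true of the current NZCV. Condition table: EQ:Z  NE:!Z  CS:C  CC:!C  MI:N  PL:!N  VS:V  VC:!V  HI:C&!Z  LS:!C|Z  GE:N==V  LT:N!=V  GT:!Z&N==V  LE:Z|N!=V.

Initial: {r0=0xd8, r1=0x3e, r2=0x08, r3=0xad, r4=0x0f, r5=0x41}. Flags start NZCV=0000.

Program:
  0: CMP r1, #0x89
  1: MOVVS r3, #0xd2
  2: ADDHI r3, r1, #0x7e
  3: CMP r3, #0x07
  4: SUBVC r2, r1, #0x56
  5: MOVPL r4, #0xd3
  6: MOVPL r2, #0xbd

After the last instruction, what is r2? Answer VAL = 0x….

0: ✓ CMP  NZCV=1001
1: ✓ MOVVS  r3←0xd2
2: · ADDHI
3: ✓ CMP  NZCV=1010
4: ✓ SUBVC  r2←0xe8
5: · MOVPL
6: · MOVPL

VAL = 0xe8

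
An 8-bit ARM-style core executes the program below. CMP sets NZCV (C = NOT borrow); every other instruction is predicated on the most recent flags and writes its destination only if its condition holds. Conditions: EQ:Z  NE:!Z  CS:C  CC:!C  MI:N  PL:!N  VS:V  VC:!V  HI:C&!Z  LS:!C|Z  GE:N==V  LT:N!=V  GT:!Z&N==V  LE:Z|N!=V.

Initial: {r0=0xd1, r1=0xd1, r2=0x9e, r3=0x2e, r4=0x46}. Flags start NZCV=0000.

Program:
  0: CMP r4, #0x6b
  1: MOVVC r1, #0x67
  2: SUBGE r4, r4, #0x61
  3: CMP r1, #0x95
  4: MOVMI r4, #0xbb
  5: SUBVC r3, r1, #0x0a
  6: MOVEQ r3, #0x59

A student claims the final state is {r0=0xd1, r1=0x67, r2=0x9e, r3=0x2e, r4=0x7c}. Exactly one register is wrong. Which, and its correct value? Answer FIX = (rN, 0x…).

0: ✓ CMP  NZCV=1000
1: ✓ MOVVC  r1←0x67
2: · SUBGE
3: ✓ CMP  NZCV=1001
4: ✓ MOVMI  r4←0xbb
5: · SUBVC
6: · MOVEQ

FIX = (r4, 0xbb)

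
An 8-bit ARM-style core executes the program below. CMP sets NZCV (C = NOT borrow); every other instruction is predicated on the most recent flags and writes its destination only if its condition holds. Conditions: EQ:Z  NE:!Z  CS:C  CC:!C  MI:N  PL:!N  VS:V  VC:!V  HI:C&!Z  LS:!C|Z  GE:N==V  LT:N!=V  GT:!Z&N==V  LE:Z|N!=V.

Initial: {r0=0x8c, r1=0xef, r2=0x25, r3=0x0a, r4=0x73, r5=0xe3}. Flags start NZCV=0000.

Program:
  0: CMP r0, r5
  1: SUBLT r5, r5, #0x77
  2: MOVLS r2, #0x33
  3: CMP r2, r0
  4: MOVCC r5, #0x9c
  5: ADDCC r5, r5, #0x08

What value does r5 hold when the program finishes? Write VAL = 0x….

VAL = 0xa4

[0] flags=1000 → (cmp)
[1] flags=1000 LT?T → r5=0x6c
[2] flags=1000 LS?T → r2=0x33
[3] flags=1001 → (cmp)
[4] flags=1001 CC?T → r5=0x9c
[5] flags=1001 CC?T → r5=0xa4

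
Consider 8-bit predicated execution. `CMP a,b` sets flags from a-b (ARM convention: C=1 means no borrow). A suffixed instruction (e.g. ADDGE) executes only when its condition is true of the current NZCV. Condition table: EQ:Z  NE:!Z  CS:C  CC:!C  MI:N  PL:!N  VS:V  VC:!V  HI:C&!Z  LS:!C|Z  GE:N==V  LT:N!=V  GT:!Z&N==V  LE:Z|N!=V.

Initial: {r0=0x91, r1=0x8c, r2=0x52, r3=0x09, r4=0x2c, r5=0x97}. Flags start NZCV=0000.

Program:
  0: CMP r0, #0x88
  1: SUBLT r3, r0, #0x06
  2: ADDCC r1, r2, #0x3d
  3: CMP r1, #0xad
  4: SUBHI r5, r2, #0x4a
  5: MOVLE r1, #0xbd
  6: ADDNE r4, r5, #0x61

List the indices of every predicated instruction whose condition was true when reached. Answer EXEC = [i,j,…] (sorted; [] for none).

EXEC = [5,6]

0: ✓ CMP  NZCV=0010
1: · SUBLT
2: · ADDCC
3: ✓ CMP  NZCV=1000
4: · SUBHI
5: ✓ MOVLE  r1←0xbd
6: ✓ ADDNE  r4←0xf8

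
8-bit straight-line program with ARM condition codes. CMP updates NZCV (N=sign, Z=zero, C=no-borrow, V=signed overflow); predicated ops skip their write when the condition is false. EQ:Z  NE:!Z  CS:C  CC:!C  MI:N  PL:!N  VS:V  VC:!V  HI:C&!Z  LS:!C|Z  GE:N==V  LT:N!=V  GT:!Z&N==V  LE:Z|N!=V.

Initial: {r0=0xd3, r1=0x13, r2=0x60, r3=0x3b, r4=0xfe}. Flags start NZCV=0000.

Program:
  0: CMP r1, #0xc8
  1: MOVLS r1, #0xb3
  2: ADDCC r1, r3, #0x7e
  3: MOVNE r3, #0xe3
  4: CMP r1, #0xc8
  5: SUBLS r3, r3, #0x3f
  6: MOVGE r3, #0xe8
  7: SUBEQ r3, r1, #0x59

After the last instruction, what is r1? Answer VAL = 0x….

[0] flags=0000 → (cmp)
[1] flags=0000 LS?T → r1=0xb3
[2] flags=0000 CC?T → r1=0xb9
[3] flags=0000 NE?T → r3=0xe3
[4] flags=1000 → (cmp)
[5] flags=1000 LS?T → r3=0xa4
[6] flags=1000 GE?F → skip
[7] flags=1000 EQ?F → skip

VAL = 0xb9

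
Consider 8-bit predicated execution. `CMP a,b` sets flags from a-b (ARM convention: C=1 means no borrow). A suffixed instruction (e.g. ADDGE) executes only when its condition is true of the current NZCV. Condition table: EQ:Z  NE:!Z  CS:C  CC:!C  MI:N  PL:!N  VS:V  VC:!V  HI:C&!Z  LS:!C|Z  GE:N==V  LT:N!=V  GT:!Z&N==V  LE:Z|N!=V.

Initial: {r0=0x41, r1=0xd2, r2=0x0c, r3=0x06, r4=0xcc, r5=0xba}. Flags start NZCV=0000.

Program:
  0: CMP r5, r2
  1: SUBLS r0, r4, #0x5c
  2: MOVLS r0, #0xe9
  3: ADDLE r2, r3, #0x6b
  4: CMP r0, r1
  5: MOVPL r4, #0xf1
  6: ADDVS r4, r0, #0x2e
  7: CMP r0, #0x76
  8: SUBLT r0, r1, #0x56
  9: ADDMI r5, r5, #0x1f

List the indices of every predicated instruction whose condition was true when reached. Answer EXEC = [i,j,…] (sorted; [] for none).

EXEC = [3,5,8,9]

0: ✓ CMP  NZCV=1010
1: · SUBLS
2: · MOVLS
3: ✓ ADDLE  r2←0x71
4: ✓ CMP  NZCV=0000
5: ✓ MOVPL  r4←0xf1
6: · ADDVS
7: ✓ CMP  NZCV=1000
8: ✓ SUBLT  r0←0x7c
9: ✓ ADDMI  r5←0xd9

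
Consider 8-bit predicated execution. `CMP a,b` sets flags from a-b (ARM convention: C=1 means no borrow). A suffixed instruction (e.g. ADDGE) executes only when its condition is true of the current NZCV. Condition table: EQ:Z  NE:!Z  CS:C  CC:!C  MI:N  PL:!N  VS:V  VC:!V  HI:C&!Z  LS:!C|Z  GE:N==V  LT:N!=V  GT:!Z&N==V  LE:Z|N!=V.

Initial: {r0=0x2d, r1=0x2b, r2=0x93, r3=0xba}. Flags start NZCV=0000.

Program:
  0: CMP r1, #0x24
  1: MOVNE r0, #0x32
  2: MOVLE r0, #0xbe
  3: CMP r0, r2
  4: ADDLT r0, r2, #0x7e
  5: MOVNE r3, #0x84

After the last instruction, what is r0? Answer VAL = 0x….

[0] flags=0010 → (cmp)
[1] flags=0010 NE?T → r0=0x32
[2] flags=0010 LE?F → skip
[3] flags=1001 → (cmp)
[4] flags=1001 LT?F → skip
[5] flags=1001 NE?T → r3=0x84

VAL = 0x32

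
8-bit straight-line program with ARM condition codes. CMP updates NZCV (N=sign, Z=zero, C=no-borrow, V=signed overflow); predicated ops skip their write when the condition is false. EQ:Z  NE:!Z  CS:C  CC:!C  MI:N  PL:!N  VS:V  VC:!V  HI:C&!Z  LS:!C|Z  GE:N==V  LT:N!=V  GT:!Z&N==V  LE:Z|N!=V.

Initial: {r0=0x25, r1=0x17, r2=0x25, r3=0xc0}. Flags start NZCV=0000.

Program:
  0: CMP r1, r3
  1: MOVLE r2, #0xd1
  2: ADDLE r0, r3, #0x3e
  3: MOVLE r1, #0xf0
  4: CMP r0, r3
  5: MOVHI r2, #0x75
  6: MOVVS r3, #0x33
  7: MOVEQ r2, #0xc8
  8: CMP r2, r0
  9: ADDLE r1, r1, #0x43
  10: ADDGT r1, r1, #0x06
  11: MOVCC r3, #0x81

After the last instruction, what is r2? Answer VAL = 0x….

VAL = 0x25

[0] flags=0000 → (cmp)
[1] flags=0000 LE?F → skip
[2] flags=0000 LE?F → skip
[3] flags=0000 LE?F → skip
[4] flags=0000 → (cmp)
[5] flags=0000 HI?F → skip
[6] flags=0000 VS?F → skip
[7] flags=0000 EQ?F → skip
[8] flags=0110 → (cmp)
[9] flags=0110 LE?T → r1=0x5a
[10] flags=0110 GT?F → skip
[11] flags=0110 CC?F → skip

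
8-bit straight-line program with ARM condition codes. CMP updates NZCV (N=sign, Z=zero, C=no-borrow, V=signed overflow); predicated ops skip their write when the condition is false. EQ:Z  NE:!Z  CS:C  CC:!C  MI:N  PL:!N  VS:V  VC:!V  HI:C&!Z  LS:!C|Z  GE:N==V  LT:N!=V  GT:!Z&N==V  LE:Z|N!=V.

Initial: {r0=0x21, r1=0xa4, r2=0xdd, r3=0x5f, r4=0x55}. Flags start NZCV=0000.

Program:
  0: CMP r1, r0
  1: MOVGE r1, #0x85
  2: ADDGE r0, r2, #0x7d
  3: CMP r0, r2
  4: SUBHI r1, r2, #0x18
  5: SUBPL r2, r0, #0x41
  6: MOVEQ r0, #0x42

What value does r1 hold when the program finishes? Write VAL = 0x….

0: ✓ CMP  NZCV=1010
1: · MOVGE
2: · ADDGE
3: ✓ CMP  NZCV=0000
4: · SUBHI
5: ✓ SUBPL  r2←0xe0
6: · MOVEQ

VAL = 0xa4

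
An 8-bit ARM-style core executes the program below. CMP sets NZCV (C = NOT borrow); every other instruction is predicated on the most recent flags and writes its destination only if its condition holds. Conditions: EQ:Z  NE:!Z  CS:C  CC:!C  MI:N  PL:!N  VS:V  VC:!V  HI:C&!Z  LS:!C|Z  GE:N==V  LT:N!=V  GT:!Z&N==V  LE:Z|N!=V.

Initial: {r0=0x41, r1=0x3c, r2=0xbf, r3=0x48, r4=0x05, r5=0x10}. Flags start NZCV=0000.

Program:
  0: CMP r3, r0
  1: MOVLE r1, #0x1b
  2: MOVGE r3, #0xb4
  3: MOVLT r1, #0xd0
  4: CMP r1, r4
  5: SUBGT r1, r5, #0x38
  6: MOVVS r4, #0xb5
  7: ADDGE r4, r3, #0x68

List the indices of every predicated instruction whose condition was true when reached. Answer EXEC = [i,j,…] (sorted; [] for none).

EXEC = [2,5,7]

0: ✓ CMP  NZCV=0010
1: · MOVLE
2: ✓ MOVGE  r3←0xb4
3: · MOVLT
4: ✓ CMP  NZCV=0010
5: ✓ SUBGT  r1←0xd8
6: · MOVVS
7: ✓ ADDGE  r4←0x1c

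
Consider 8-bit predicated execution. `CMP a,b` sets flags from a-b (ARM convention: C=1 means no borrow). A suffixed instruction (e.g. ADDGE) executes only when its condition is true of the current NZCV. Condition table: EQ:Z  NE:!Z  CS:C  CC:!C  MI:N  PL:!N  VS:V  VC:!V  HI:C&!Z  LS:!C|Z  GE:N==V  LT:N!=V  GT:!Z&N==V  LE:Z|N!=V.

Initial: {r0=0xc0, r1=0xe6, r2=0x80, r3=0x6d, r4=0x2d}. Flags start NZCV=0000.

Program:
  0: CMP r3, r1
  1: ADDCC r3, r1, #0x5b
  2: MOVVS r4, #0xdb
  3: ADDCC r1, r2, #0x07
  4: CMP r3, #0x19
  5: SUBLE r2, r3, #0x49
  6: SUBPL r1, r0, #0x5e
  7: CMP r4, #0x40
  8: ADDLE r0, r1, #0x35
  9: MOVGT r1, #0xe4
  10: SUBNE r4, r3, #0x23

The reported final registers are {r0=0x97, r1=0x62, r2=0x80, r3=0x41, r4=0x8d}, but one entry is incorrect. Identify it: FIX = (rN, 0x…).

FIX = (r4, 0x1e)

0: ✓ CMP  NZCV=1001
1: ✓ ADDCC  r3←0x41
2: ✓ MOVVS  r4←0xdb
3: ✓ ADDCC  r1←0x87
4: ✓ CMP  NZCV=0010
5: · SUBLE
6: ✓ SUBPL  r1←0x62
7: ✓ CMP  NZCV=1010
8: ✓ ADDLE  r0←0x97
9: · MOVGT
10: ✓ SUBNE  r4←0x1e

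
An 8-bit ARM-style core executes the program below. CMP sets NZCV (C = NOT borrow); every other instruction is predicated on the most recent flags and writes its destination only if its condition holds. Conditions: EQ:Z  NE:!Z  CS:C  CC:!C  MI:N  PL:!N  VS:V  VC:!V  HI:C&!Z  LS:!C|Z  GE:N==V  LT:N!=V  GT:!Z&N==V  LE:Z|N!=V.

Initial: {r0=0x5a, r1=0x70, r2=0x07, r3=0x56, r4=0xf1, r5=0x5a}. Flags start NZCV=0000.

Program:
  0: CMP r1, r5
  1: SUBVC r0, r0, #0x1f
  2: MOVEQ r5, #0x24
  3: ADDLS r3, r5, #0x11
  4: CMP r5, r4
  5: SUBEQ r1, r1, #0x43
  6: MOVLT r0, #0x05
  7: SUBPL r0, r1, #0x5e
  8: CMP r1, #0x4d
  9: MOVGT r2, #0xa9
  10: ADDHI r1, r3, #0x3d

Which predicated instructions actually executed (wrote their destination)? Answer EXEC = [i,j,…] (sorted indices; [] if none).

EXEC = [1,7,9,10]

0: ✓ CMP  NZCV=0010
1: ✓ SUBVC  r0←0x3b
2: · MOVEQ
3: · ADDLS
4: ✓ CMP  NZCV=0000
5: · SUBEQ
6: · MOVLT
7: ✓ SUBPL  r0←0x12
8: ✓ CMP  NZCV=0010
9: ✓ MOVGT  r2←0xa9
10: ✓ ADDHI  r1←0x93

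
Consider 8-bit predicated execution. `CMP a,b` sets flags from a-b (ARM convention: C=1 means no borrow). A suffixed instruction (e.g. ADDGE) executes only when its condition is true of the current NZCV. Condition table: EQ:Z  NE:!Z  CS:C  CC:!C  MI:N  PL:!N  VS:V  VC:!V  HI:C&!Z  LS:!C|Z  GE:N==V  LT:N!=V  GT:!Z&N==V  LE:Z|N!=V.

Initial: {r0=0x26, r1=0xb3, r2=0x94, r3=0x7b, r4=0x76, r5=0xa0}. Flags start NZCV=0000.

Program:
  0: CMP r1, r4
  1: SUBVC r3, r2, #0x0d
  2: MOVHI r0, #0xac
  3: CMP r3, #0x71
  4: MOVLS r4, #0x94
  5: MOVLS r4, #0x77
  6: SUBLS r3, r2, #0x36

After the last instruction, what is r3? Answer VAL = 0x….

VAL = 0x7b

0: ✓ CMP  NZCV=0011
1: · SUBVC
2: ✓ MOVHI  r0←0xac
3: ✓ CMP  NZCV=0010
4: · MOVLS
5: · MOVLS
6: · SUBLS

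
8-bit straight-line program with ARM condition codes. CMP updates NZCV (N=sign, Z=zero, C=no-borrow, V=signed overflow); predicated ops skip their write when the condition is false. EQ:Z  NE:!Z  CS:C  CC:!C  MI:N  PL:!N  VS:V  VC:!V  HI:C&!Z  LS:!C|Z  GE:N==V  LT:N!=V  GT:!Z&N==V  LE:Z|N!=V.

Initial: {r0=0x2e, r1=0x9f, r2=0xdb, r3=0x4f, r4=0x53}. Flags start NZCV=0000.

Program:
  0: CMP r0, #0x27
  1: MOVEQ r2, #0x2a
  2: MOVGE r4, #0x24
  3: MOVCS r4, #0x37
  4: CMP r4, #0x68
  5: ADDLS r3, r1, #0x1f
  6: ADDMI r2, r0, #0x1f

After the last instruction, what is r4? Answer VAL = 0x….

VAL = 0x37

[0] flags=0010 → (cmp)
[1] flags=0010 EQ?F → skip
[2] flags=0010 GE?T → r4=0x24
[3] flags=0010 CS?T → r4=0x37
[4] flags=1000 → (cmp)
[5] flags=1000 LS?T → r3=0xbe
[6] flags=1000 MI?T → r2=0x4d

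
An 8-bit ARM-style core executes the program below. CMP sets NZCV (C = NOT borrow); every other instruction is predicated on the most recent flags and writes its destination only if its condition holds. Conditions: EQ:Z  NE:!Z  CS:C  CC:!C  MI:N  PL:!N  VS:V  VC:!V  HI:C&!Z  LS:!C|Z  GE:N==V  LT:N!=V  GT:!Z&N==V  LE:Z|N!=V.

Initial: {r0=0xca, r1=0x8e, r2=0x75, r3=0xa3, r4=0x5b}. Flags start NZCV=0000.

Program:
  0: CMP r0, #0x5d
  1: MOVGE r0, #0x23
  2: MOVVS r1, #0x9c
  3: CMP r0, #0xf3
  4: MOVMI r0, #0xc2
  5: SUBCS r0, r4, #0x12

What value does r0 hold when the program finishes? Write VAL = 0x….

VAL = 0xc2

[0] flags=0011 → (cmp)
[1] flags=0011 GE?F → skip
[2] flags=0011 VS?T → r1=0x9c
[3] flags=1000 → (cmp)
[4] flags=1000 MI?T → r0=0xc2
[5] flags=1000 CS?F → skip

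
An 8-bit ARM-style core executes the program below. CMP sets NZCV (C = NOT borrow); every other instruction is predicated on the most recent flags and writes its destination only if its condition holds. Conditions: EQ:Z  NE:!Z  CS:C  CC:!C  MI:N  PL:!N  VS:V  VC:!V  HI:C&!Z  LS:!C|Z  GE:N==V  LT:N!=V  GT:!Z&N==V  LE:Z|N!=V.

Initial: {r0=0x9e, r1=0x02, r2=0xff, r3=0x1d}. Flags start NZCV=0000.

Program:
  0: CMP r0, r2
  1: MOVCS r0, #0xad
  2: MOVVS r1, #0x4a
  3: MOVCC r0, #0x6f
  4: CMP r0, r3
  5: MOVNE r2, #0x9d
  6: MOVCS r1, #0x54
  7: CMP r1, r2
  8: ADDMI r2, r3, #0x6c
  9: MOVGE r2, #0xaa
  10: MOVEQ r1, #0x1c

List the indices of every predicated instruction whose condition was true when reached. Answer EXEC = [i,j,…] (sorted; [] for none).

0: ✓ CMP  NZCV=1000
1: · MOVCS
2: · MOVVS
3: ✓ MOVCC  r0←0x6f
4: ✓ CMP  NZCV=0010
5: ✓ MOVNE  r2←0x9d
6: ✓ MOVCS  r1←0x54
7: ✓ CMP  NZCV=1001
8: ✓ ADDMI  r2←0x89
9: ✓ MOVGE  r2←0xaa
10: · MOVEQ

EXEC = [3,5,6,8,9]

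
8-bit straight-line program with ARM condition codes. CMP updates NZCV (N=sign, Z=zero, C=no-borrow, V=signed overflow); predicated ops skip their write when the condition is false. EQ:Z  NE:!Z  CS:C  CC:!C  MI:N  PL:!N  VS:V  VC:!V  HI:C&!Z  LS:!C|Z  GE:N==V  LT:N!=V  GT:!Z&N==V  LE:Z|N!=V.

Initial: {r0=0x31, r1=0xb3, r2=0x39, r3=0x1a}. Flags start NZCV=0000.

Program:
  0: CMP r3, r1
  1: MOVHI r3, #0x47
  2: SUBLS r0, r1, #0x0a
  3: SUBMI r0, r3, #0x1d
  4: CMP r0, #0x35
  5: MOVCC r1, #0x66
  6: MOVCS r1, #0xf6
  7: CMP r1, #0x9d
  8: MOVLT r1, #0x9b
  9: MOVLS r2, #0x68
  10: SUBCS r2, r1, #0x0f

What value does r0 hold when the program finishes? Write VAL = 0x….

VAL = 0xa9

[0] flags=0000 → (cmp)
[1] flags=0000 HI?F → skip
[2] flags=0000 LS?T → r0=0xa9
[3] flags=0000 MI?F → skip
[4] flags=0011 → (cmp)
[5] flags=0011 CC?F → skip
[6] flags=0011 CS?T → r1=0xf6
[7] flags=0010 → (cmp)
[8] flags=0010 LT?F → skip
[9] flags=0010 LS?F → skip
[10] flags=0010 CS?T → r2=0xe7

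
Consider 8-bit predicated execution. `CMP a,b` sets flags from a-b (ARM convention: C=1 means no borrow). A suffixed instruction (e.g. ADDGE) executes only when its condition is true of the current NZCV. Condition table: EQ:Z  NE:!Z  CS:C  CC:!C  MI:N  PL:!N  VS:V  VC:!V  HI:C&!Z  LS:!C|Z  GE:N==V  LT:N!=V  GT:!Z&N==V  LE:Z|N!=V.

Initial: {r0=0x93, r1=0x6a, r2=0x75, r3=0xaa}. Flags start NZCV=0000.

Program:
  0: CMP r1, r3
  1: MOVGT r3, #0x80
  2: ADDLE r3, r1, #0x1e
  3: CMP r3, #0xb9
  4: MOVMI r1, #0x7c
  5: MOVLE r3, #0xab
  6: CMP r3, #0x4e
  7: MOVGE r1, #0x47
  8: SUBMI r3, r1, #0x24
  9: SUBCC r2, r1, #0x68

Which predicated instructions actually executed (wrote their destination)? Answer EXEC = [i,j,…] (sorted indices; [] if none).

[0] flags=1001 → (cmp)
[1] flags=1001 GT?T → r3=0x80
[2] flags=1001 LE?F → skip
[3] flags=1000 → (cmp)
[4] flags=1000 MI?T → r1=0x7c
[5] flags=1000 LE?T → r3=0xab
[6] flags=0011 → (cmp)
[7] flags=0011 GE?F → skip
[8] flags=0011 MI?F → skip
[9] flags=0011 CC?F → skip

EXEC = [1,4,5]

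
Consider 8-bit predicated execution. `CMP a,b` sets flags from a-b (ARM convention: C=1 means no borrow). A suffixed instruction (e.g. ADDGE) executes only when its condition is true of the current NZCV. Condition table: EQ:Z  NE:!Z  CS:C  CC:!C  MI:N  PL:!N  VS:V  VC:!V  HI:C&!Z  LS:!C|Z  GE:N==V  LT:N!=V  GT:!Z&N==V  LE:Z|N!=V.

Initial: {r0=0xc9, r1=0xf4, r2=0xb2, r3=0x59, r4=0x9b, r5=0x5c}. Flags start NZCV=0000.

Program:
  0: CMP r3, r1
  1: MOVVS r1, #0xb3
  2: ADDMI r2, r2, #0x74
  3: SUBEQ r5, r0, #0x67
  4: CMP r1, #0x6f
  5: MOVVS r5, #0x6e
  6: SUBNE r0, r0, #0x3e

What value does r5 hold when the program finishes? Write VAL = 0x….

[0] flags=0000 → (cmp)
[1] flags=0000 VS?F → skip
[2] flags=0000 MI?F → skip
[3] flags=0000 EQ?F → skip
[4] flags=1010 → (cmp)
[5] flags=1010 VS?F → skip
[6] flags=1010 NE?T → r0=0x8b

VAL = 0x5c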